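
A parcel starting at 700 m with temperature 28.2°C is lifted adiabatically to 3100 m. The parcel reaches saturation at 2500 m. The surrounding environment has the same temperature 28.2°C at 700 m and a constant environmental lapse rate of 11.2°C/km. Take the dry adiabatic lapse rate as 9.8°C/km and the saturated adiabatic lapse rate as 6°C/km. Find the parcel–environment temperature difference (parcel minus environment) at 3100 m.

+5.64°C (parcel warmer than environment)

Parcel:
  700 → 2500 m (dry, 9.8°C/km): ΔT = -9.8 × 1.8 = -17.64°C → T = 10.56°C
  2500 → 3100 m (saturated, 6°C/km): ΔT = -6 × 0.6 = -3.6°C → T = 6.96°C
Environment:
  700 → 3100 m (environment, 11.2°C/km): ΔT = -11.2 × 2.4 = -26.88°C → T = 1.32°C
T_parcel − T_env = 6.96 − 1.32 = +5.64°C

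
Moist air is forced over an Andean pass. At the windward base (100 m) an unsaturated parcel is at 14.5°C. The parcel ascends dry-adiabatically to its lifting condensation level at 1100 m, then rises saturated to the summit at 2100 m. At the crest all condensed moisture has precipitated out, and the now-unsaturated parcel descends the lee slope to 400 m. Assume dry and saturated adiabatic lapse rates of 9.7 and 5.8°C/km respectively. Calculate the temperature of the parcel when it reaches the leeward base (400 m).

15.49°C

100 → 1100 m (dry, 9.7°C/km): ΔT = -9.7 × 1 = -9.7°C → T = 4.8°C
1100 → 2100 m (saturated, 5.8°C/km): ΔT = -5.8 × 1 = -5.8°C → T = -1°C
2100 → 400 m (dry descent, 9.7°C/km): ΔT = +9.7 × 1.7 = +16.49°C → T = 15.49°C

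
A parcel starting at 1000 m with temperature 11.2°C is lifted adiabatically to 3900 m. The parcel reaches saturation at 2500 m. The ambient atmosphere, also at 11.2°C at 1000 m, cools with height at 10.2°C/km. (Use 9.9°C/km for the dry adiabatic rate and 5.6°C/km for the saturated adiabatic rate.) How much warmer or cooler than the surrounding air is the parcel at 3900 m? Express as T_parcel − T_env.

+6.89°C (parcel warmer than environment)

Parcel:
  1000–2500 m, dry: Δz = 1.5 km ⇒ ΔT = -14.85°C; T = -3.65°C
  2500–3900 m, saturated: Δz = 1.4 km ⇒ ΔT = -7.84°C; T = -11.49°C
Environment:
  1000–3900 m, environment: Δz = 2.9 km ⇒ ΔT = -29.58°C; T = -18.38°C
T_parcel − T_env = -11.49 − (-18.38) = +6.89°C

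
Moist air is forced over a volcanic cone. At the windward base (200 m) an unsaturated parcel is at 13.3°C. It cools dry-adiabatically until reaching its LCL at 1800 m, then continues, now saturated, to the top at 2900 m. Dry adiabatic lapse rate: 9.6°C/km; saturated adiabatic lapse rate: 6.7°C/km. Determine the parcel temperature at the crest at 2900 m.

-9.43°C

From 200 m to 1800 m (dry): cools by 9.6 × 1.6 = 15.36°C, giving -2.06°C.
From 1800 m to 2900 m (saturated): cools by 6.7 × 1.1 = 7.37°C, giving -9.43°C.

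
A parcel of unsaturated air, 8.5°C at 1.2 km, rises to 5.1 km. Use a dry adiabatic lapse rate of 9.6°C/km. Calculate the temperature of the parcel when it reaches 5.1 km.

-28.94°C

1200 → 5100 m (dry adiabatic, 9.6°C/km): ΔT = -9.6 × 3.9 = -37.44°C → T = -28.94°C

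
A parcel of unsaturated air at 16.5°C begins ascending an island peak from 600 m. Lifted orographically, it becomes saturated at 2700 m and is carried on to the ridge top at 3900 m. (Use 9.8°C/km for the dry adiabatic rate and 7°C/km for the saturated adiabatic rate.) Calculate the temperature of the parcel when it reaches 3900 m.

From 600 m to 2700 m (dry): cools by 9.8 × 2.1 = 20.58°C, giving -4.08°C.
From 2700 m to 3900 m (saturated): cools by 7 × 1.2 = 8.4°C, giving -12.48°C.

-12.48°C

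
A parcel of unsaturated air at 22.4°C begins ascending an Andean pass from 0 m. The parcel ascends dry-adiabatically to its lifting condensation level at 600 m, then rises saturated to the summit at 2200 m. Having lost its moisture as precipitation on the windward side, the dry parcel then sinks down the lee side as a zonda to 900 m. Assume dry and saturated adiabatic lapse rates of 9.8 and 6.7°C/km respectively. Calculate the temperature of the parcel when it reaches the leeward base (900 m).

0 → 600 m (dry, 9.8°C/km): ΔT = -9.8 × 0.6 = -5.88°C → T = 16.52°C
600 → 2200 m (saturated, 6.7°C/km): ΔT = -6.7 × 1.6 = -10.72°C → T = 5.8°C
2200 → 900 m (dry descent, 9.8°C/km): ΔT = +9.8 × 1.3 = +12.74°C → T = 18.54°C

18.54°C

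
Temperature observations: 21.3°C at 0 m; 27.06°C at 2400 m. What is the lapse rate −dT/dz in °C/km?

-2.4°C/km

Γ = −ΔT/Δz = (21.3 − 27.06) / (2400 − 0) m
  = -5.76°C / 2.4 km = -2.4°C/km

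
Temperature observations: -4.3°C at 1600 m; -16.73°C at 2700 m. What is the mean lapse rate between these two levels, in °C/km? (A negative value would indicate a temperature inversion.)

Γ = −ΔT/Δz = (-4.3 − (-16.73)) / (2700 − 1600) m
  = 12.43°C / 1.1 km = 11.3°C/km

11.3°C/km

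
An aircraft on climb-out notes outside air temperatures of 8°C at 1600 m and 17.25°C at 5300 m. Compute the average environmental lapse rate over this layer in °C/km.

Γ = −ΔT/Δz = (8 − 17.25) / (5300 − 1600) m
  = -9.25°C / 3.7 km = -2.5°C/km

-2.5°C/km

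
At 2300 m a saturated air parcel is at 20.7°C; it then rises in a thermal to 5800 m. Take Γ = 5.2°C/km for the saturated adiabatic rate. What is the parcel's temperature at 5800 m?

2300 → 5800 m (saturated adiabatic, 5.2°C/km): ΔT = -5.2 × 3.5 = -18.2°C → T = 2.5°C

2.5°C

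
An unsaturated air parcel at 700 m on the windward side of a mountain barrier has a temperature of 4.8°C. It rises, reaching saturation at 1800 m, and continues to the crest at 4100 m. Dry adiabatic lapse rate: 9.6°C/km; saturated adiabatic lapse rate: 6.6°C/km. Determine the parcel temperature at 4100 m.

Dry to 1800 m: -9.6 × 1.1 km = -10.56°C, so T = -5.76°C.
Saturated to 4100 m: -6.6 × 2.3 km = -15.18°C, so T = -20.94°C.

-20.94°C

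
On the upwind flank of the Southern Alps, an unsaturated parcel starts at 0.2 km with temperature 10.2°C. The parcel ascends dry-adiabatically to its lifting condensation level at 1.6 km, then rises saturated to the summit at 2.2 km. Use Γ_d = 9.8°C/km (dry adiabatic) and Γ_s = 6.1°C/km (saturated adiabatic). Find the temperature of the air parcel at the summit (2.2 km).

-7.18°C

From 200 m to 1600 m (dry): cools by 9.8 × 1.4 = 13.72°C, giving -3.52°C.
From 1600 m to 2200 m (saturated): cools by 6.1 × 0.6 = 3.66°C, giving -7.18°C.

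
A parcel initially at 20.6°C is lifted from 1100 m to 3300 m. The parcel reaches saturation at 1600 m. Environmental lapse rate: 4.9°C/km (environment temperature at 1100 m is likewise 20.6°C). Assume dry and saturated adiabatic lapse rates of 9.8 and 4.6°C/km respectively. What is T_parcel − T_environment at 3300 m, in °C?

Parcel:
  From 1100 m to 1600 m (dry): cools by 9.8 × 0.5 = 4.9°C, giving 15.7°C.
  From 1600 m to 3300 m (saturated): cools by 4.6 × 1.7 = 7.82°C, giving 7.88°C.
Environment:
  From 1100 m to 3300 m (environment): cools by 4.9 × 2.2 = 10.78°C, giving 9.82°C.
T_parcel − T_env = 7.88 − 9.82 = -1.94°C

-1.94°C (parcel cooler than environment)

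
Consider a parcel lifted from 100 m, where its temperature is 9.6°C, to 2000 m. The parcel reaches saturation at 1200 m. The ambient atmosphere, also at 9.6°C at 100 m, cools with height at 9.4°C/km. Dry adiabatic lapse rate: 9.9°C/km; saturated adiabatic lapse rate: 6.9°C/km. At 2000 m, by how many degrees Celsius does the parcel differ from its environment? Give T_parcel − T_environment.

+1.45°C (parcel warmer than environment)

Parcel:
  100 → 1200 m (dry, 9.9°C/km): ΔT = -9.9 × 1.1 = -10.89°C → T = -1.29°C
  1200 → 2000 m (saturated, 6.9°C/km): ΔT = -6.9 × 0.8 = -5.52°C → T = -6.81°C
Environment:
  100 → 2000 m (environment, 9.4°C/km): ΔT = -9.4 × 1.9 = -17.86°C → T = -8.26°C
T_parcel − T_env = -6.81 − (-8.26) = +1.45°C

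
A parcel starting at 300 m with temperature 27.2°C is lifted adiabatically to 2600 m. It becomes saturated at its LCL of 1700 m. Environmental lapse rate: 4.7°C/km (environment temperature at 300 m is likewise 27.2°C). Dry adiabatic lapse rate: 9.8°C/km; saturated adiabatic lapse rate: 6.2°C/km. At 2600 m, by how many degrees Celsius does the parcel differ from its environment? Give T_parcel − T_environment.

-8.49°C (parcel cooler than environment)

Parcel:
  300 → 1700 m (dry, 9.8°C/km): ΔT = -9.8 × 1.4 = -13.72°C → T = 13.48°C
  1700 → 2600 m (saturated, 6.2°C/km): ΔT = -6.2 × 0.9 = -5.58°C → T = 7.9°C
Environment:
  300 → 2600 m (environment, 4.7°C/km): ΔT = -4.7 × 2.3 = -10.81°C → T = 16.39°C
T_parcel − T_env = 7.9 − 16.39 = -8.49°C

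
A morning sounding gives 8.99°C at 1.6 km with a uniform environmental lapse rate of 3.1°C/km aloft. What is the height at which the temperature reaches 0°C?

4.5 km

Height above start = (8.99 − 0) / 3.1 = 2.9 km
Altitude = 1600 m + 2900 m = 4500 m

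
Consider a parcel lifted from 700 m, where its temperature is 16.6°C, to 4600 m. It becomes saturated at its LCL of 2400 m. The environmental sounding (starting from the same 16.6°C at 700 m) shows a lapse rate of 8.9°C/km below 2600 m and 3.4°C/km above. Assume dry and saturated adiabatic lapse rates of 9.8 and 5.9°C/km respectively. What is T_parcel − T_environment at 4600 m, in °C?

Parcel:
  700 → 2400 m (dry, 9.8°C/km): ΔT = -9.8 × 1.7 = -16.66°C → T = -0.06°C
  2400 → 4600 m (saturated, 5.9°C/km): ΔT = -5.9 × 2.2 = -12.98°C → T = -13.04°C
Environment:
  700 → 2600 m (environment, lower layer, 8.9°C/km): ΔT = -8.9 × 1.9 = -16.91°C → T = -0.31°C
  2600 → 4600 m (environment, upper layer, 3.4°C/km): ΔT = -3.4 × 2 = -6.8°C → T = -7.11°C
T_parcel − T_env = -13.04 − (-7.11) = -5.93°C

-5.93°C (parcel cooler than environment)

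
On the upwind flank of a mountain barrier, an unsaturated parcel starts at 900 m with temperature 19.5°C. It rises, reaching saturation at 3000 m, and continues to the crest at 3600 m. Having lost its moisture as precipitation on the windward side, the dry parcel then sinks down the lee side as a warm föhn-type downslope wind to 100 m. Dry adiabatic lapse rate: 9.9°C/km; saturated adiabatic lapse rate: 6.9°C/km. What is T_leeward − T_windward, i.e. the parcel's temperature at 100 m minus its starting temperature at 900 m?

900 → 3000 m (dry, 9.9°C/km): ΔT = -9.9 × 2.1 = -20.79°C → T = -1.29°C
3000 → 3600 m (saturated, 6.9°C/km): ΔT = -6.9 × 0.6 = -4.14°C → T = -5.43°C
3600 → 100 m (dry descent, 9.9°C/km): ΔT = +9.9 × 3.5 = +34.65°C → T = 29.22°C
Net change vs windward start: 29.22 − 19.5 = +9.72°C

+9.72°C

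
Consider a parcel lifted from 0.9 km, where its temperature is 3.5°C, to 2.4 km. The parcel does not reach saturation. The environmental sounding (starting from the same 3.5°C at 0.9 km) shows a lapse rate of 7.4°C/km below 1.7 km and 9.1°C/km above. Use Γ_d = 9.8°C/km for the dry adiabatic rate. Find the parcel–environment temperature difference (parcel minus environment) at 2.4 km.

-2.41°C (parcel cooler than environment)

Parcel:
  From 900 m to 2400 m (dry): cools by 9.8 × 1.5 = 14.7°C, giving -11.2°C.
Environment:
  From 900 m to 1700 m (environment, lower layer): cools by 7.4 × 0.8 = 5.92°C, giving -2.42°C.
  From 1700 m to 2400 m (environment, upper layer): cools by 9.1 × 0.7 = 6.37°C, giving -8.79°C.
T_parcel − T_env = -11.2 − (-8.79) = -2.41°C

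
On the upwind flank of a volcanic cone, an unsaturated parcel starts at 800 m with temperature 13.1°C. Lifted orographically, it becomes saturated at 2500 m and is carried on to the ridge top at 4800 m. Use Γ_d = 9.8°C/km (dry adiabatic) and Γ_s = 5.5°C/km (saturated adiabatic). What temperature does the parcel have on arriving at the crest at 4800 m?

-16.21°C

800–2500 m, dry: Δz = 1.7 km ⇒ ΔT = -16.66°C; T = -3.56°C
2500–4800 m, saturated: Δz = 2.3 km ⇒ ΔT = -12.65°C; T = -16.21°C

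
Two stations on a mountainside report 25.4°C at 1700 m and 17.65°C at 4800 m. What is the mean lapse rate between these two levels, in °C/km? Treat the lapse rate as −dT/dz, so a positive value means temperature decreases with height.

Γ = −ΔT/Δz = (25.4 − 17.65) / (4800 − 1700) m
  = 7.75°C / 3.1 km = 2.5°C/km

2.5°C/km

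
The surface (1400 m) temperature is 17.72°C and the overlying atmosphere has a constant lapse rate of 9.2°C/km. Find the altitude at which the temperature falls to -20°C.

Height above start = (17.72 − (-20)) / 9.2 = 4.1 km
Altitude = 1400 m + 4100 m = 5500 m

5500 m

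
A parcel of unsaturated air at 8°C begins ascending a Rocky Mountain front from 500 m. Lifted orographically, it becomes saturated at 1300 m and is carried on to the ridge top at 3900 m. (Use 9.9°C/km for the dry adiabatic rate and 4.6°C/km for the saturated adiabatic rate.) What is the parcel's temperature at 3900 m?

Dry to 1300 m: -9.9 × 0.8 km = -7.92°C, so T = 0.08°C.
Saturated to 3900 m: -4.6 × 2.6 km = -11.96°C, so T = -11.88°C.

-11.88°C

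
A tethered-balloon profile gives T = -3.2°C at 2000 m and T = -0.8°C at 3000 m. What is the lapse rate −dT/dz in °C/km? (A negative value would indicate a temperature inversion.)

-2.4°C/km

Γ = −ΔT/Δz = (-3.2 − (-0.8)) / (3000 − 2000) m
  = -2.4°C / 1 km = -2.4°C/km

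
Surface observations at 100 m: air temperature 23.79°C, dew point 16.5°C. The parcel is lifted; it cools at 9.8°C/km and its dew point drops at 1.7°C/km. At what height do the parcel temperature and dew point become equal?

T and T_d converge at 9.8 − 1.7 = 8.1°C per km
Height above start = (23.79 − 16.5) / 8.1 = 0.9 km
LCL altitude = 100 m + 900 m = 1000 m

1000 m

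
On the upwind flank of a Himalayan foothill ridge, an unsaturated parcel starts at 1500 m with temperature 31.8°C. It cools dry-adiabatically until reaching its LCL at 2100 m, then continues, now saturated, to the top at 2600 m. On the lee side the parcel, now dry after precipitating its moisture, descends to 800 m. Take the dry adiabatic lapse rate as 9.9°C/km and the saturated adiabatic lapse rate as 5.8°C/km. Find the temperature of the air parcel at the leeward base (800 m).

From 1500 m to 2100 m (dry): cools by 9.9 × 0.6 = 5.94°C, giving 25.86°C.
From 2100 m to 2600 m (saturated): cools by 5.8 × 0.5 = 2.9°C, giving 22.96°C.
From 2600 m to 800 m (dry descent): warms by 9.9 × 1.8 = 17.82°C, giving 40.78°C.

40.78°C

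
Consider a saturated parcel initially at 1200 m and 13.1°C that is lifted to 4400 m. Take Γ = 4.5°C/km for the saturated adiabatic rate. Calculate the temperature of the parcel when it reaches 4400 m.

-1.3°C

From 1200 m to 4400 m (saturated adiabatic): cools by 4.5 × 3.2 = 14.4°C, giving -1.3°C.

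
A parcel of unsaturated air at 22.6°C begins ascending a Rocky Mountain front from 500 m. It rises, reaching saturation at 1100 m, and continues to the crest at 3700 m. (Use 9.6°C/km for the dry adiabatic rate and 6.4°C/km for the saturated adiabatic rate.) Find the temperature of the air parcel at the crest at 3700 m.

0.2°C

500 → 1100 m (dry, 9.6°C/km): ΔT = -9.6 × 0.6 = -5.76°C → T = 16.84°C
1100 → 3700 m (saturated, 6.4°C/km): ΔT = -6.4 × 2.6 = -16.64°C → T = 0.2°C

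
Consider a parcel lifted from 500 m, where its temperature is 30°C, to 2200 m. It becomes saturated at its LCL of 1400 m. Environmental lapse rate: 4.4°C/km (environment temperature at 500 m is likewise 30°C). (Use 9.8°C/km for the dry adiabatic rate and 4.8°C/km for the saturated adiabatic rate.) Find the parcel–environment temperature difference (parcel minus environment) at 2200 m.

-5.18°C (parcel cooler than environment)

Parcel:
  Dry to 1400 m: -9.8 × 0.9 km = -8.82°C, so T = 21.18°C.
  Saturated to 2200 m: -4.8 × 0.8 km = -3.84°C, so T = 17.34°C.
Environment:
  Environment to 2200 m: -4.4 × 1.7 km = -7.48°C, so T = 22.52°C.
T_parcel − T_env = 17.34 − 22.52 = -5.18°C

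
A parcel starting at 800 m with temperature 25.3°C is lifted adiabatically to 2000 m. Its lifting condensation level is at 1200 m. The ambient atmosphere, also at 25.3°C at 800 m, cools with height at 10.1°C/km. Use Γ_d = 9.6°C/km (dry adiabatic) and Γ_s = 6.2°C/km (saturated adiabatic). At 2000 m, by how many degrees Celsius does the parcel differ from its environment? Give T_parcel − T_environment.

Parcel:
  Dry to 1200 m: -9.6 × 0.4 km = -3.84°C, so T = 21.46°C.
  Saturated to 2000 m: -6.2 × 0.8 km = -4.96°C, so T = 16.5°C.
Environment:
  Environment to 2000 m: -10.1 × 1.2 km = -12.12°C, so T = 13.18°C.
T_parcel − T_env = 16.5 − 13.18 = +3.32°C

+3.32°C (parcel warmer than environment)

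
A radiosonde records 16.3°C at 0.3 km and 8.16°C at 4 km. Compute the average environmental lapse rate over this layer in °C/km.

2.2°C/km

Γ = −ΔT/Δz = (16.3 − 8.16) / (4000 − 300) m
  = 8.14°C / 3.7 km = 2.2°C/km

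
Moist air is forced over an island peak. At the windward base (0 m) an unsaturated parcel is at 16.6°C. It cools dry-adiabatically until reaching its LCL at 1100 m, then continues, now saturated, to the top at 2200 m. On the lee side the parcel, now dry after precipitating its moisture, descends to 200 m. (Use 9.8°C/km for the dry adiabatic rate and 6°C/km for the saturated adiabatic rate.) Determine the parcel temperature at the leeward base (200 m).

18.82°C

0 → 1100 m (dry, 9.8°C/km): ΔT = -9.8 × 1.1 = -10.78°C → T = 5.82°C
1100 → 2200 m (saturated, 6°C/km): ΔT = -6 × 1.1 = -6.6°C → T = -0.78°C
2200 → 200 m (dry descent, 9.8°C/km): ΔT = +9.8 × 2 = +19.6°C → T = 18.82°C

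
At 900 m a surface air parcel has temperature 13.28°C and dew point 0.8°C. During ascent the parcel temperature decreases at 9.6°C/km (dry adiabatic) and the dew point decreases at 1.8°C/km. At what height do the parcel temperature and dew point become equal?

T and T_d converge at 9.6 − 1.8 = 7.8°C per km
Height above start = (13.28 − 0.8) / 7.8 = 1.6 km
LCL altitude = 900 m + 1600 m = 2500 m

2500 m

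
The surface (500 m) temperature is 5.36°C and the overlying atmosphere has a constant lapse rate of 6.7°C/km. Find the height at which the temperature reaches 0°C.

Height above start = (5.36 − 0) / 6.7 = 0.8 km
Altitude = 500 m + 800 m = 1300 m

1300 m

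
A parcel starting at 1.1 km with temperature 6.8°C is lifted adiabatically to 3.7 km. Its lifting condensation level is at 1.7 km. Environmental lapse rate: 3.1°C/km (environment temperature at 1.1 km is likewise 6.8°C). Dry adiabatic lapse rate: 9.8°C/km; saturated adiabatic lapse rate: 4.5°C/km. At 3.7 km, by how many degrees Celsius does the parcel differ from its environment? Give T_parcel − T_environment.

-6.82°C (parcel cooler than environment)

Parcel:
  1100 → 1700 m (dry, 9.8°C/km): ΔT = -9.8 × 0.6 = -5.88°C → T = 0.92°C
  1700 → 3700 m (saturated, 4.5°C/km): ΔT = -4.5 × 2 = -9°C → T = -8.08°C
Environment:
  1100 → 3700 m (environment, 3.1°C/km): ΔT = -3.1 × 2.6 = -8.06°C → T = -1.26°C
T_parcel − T_env = -8.08 − (-1.26) = -6.82°C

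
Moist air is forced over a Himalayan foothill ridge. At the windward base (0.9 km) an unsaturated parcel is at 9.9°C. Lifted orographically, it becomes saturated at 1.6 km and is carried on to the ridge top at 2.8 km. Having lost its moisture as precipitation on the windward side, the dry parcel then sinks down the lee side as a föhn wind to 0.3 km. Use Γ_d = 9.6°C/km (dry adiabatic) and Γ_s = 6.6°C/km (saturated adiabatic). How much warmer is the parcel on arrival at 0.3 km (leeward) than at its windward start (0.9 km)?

+9.36°C

900 → 1600 m (dry, 9.6°C/km): ΔT = -9.6 × 0.7 = -6.72°C → T = 3.18°C
1600 → 2800 m (saturated, 6.6°C/km): ΔT = -6.6 × 1.2 = -7.92°C → T = -4.74°C
2800 → 300 m (dry descent, 9.6°C/km): ΔT = +9.6 × 2.5 = +24°C → T = 19.26°C
Net change vs windward start: 19.26 − 9.9 = +9.36°C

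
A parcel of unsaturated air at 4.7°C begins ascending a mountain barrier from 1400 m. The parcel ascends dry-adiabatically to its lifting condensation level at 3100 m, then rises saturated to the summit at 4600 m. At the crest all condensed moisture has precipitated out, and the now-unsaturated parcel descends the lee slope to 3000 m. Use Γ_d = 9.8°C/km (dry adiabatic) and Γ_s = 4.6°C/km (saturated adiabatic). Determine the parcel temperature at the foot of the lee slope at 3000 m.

-3.18°C

1400–3100 m, dry: Δz = 1.7 km ⇒ ΔT = -16.66°C; T = -11.96°C
3100–4600 m, saturated: Δz = 1.5 km ⇒ ΔT = -6.9°C; T = -18.86°C
4600–3000 m, dry descent: Δz = 1.6 km ⇒ ΔT = +15.68°C; T = -3.18°C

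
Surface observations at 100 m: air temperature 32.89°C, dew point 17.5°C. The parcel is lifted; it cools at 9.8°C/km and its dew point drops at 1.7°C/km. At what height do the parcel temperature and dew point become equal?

T and T_d converge at 9.8 − 1.7 = 8.1°C per km
Height above start = (32.89 − 17.5) / 8.1 = 1.9 km
LCL altitude = 100 m + 1900 m = 2000 m

2000 m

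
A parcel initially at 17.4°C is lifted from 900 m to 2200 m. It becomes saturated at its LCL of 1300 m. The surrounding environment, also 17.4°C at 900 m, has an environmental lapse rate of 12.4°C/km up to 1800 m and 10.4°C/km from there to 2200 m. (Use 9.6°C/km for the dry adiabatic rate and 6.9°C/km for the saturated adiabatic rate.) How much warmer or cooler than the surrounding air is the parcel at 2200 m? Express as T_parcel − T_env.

Parcel:
  From 900 m to 1300 m (dry): cools by 9.6 × 0.4 = 3.84°C, giving 13.56°C.
  From 1300 m to 2200 m (saturated): cools by 6.9 × 0.9 = 6.21°C, giving 7.35°C.
Environment:
  From 900 m to 1800 m (environment, lower layer): cools by 12.4 × 0.9 = 11.16°C, giving 6.24°C.
  From 1800 m to 2200 m (environment, upper layer): cools by 10.4 × 0.4 = 4.16°C, giving 2.08°C.
T_parcel − T_env = 7.35 − 2.08 = +5.27°C

+5.27°C (parcel warmer than environment)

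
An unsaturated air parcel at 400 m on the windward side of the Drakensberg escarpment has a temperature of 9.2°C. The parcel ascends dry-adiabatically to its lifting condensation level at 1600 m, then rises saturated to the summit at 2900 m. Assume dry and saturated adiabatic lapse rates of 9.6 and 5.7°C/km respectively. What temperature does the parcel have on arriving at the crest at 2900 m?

-9.73°C

400 → 1600 m (dry, 9.6°C/km): ΔT = -9.6 × 1.2 = -11.52°C → T = -2.32°C
1600 → 2900 m (saturated, 5.7°C/km): ΔT = -5.7 × 1.3 = -7.41°C → T = -9.73°C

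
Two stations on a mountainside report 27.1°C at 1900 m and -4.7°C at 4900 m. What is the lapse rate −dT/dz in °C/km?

Γ = −ΔT/Δz = (27.1 − (-4.7)) / (4900 − 1900) m
  = 31.8°C / 3 km = 10.6°C/km

10.6°C/km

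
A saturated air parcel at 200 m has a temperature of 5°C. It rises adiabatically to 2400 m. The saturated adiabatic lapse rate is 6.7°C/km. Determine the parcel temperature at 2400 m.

200 → 2400 m (saturated adiabatic, 6.7°C/km): ΔT = -6.7 × 2.2 = -14.74°C → T = -9.74°C

-9.74°C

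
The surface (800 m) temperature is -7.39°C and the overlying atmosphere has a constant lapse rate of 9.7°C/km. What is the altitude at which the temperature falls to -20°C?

2100 m

Height above start = (-7.39 − (-20)) / 9.7 = 1.3 km
Altitude = 800 m + 1300 m = 2100 m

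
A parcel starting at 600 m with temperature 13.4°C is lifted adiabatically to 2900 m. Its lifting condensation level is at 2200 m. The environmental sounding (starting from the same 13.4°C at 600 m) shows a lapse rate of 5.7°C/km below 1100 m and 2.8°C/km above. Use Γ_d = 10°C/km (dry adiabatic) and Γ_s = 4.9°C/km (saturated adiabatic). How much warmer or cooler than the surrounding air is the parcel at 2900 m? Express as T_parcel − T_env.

Parcel:
  600 → 2200 m (dry, 10°C/km): ΔT = -10 × 1.6 = -16°C → T = -2.6°C
  2200 → 2900 m (saturated, 4.9°C/km): ΔT = -4.9 × 0.7 = -3.43°C → T = -6.03°C
Environment:
  600 → 1100 m (environment, lower layer, 5.7°C/km): ΔT = -5.7 × 0.5 = -2.85°C → T = 10.55°C
  1100 → 2900 m (environment, upper layer, 2.8°C/km): ΔT = -2.8 × 1.8 = -5.04°C → T = 5.51°C
T_parcel − T_env = -6.03 − 5.51 = -11.54°C

-11.54°C (parcel cooler than environment)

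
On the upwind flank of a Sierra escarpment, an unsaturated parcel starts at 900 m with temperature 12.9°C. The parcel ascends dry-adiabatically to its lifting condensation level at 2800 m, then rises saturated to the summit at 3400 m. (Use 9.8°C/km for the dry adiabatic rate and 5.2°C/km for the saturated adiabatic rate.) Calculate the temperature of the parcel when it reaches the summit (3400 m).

-8.84°C

900 → 2800 m (dry, 9.8°C/km): ΔT = -9.8 × 1.9 = -18.62°C → T = -5.72°C
2800 → 3400 m (saturated, 5.2°C/km): ΔT = -5.2 × 0.6 = -3.12°C → T = -8.84°C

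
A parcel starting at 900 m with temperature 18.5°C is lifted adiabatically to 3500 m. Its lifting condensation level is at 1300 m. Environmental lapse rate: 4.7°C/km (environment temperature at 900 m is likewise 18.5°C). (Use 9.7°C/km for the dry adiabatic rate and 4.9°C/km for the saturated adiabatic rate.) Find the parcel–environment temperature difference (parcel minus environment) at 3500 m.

-2.44°C (parcel cooler than environment)

Parcel:
  From 900 m to 1300 m (dry): cools by 9.7 × 0.4 = 3.88°C, giving 14.62°C.
  From 1300 m to 3500 m (saturated): cools by 4.9 × 2.2 = 10.78°C, giving 3.84°C.
Environment:
  From 900 m to 3500 m (environment): cools by 4.7 × 2.6 = 12.22°C, giving 6.28°C.
T_parcel − T_env = 3.84 − 6.28 = -2.44°C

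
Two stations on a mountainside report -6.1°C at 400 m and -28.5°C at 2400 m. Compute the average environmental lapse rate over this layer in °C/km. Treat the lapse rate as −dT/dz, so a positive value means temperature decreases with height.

11.2°C/km

Γ = −ΔT/Δz = (-6.1 − (-28.5)) / (2400 − 400) m
  = 22.4°C / 2 km = 11.2°C/km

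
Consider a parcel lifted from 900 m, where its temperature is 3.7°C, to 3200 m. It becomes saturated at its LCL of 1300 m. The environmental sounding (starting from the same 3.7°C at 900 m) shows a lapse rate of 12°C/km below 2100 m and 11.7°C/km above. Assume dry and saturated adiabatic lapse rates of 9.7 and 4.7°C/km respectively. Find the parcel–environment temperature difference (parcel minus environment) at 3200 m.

+14.46°C (parcel warmer than environment)

Parcel:
  Dry to 1300 m: -9.7 × 0.4 km = -3.88°C, so T = -0.18°C.
  Saturated to 3200 m: -4.7 × 1.9 km = -8.93°C, so T = -9.11°C.
Environment:
  Environment, lower layer to 2100 m: -12 × 1.2 km = -14.4°C, so T = -10.7°C.
  Environment, upper layer to 3200 m: -11.7 × 1.1 km = -12.87°C, so T = -23.57°C.
T_parcel − T_env = -9.11 − (-23.57) = +14.46°C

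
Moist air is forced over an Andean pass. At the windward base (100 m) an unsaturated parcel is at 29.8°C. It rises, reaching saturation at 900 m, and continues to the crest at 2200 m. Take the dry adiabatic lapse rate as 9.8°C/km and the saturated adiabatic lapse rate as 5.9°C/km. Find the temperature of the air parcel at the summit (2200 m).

From 100 m to 900 m (dry): cools by 9.8 × 0.8 = 7.84°C, giving 21.96°C.
From 900 m to 2200 m (saturated): cools by 5.9 × 1.3 = 7.67°C, giving 14.29°C.

14.29°C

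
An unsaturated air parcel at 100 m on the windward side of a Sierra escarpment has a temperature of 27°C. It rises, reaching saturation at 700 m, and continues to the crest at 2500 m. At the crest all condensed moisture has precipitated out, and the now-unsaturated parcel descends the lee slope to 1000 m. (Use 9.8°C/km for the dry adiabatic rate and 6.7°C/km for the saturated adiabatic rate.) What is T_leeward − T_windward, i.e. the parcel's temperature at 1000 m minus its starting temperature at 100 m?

From 100 m to 700 m (dry): cools by 9.8 × 0.6 = 5.88°C, giving 21.12°C.
From 700 m to 2500 m (saturated): cools by 6.7 × 1.8 = 12.06°C, giving 9.06°C.
From 2500 m to 1000 m (dry descent): warms by 9.8 × 1.5 = 14.7°C, giving 23.76°C.
Net change vs windward start: 23.76 − 27 = -3.24°C

-3.24°C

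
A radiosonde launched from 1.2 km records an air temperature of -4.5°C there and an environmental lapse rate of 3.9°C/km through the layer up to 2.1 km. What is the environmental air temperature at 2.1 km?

-8.01°C

1200–2100 m, environmental: Δz = 0.9 km ⇒ ΔT = -3.51°C; T = -8.01°C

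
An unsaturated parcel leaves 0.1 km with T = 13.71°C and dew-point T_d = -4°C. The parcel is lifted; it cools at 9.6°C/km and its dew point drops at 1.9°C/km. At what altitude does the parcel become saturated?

T and T_d converge at 9.6 − 1.9 = 7.7°C per km
Height above start = (13.71 − (-4)) / 7.7 = 2.3 km
LCL altitude = 100 m + 2300 m = 2400 m

2.4 km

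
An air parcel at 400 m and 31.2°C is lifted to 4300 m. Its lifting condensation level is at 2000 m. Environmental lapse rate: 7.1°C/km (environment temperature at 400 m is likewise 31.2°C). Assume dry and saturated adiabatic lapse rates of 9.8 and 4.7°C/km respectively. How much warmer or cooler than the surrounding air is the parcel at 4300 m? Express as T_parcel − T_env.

Parcel:
  Dry to 2000 m: -9.8 × 1.6 km = -15.68°C, so T = 15.52°C.
  Saturated to 4300 m: -4.7 × 2.3 km = -10.81°C, so T = 4.71°C.
Environment:
  Environment to 4300 m: -7.1 × 3.9 km = -27.69°C, so T = 3.51°C.
T_parcel − T_env = 4.71 − 3.51 = +1.2°C

+1.2°C (parcel warmer than environment)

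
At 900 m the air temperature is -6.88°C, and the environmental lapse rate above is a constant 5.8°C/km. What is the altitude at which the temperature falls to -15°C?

Height above start = (-6.88 − (-15)) / 5.8 = 1.4 km
Altitude = 900 m + 1400 m = 2300 m

2300 m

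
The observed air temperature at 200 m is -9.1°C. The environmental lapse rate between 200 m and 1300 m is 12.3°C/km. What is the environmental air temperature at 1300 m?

Environmental to 1300 m: -12.3 × 1.1 km = -13.53°C, so T = -22.63°C.

-22.63°C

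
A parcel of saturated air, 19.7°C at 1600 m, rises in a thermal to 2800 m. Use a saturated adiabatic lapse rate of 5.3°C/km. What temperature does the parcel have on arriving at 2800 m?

13.34°C

1600–2800 m, saturated adiabatic: Δz = 1.2 km ⇒ ΔT = -6.36°C; T = 13.34°C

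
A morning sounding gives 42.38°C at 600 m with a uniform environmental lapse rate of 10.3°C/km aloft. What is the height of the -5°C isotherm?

Height above start = (42.38 − (-5)) / 10.3 = 4.6 km
Altitude = 600 m + 4600 m = 5200 m

5200 m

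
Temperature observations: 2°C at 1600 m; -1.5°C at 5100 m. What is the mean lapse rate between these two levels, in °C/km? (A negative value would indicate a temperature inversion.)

Γ = −ΔT/Δz = (2 − (-1.5)) / (5100 − 1600) m
  = 3.5°C / 3.5 km = 1°C/km

1°C/km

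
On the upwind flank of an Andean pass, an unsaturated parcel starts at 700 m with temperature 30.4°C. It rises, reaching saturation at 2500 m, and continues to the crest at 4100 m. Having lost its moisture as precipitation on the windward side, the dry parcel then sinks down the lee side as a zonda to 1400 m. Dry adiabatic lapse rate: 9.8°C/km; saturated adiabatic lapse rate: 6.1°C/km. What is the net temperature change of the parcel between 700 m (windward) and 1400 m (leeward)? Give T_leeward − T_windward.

700–2500 m, dry: Δz = 1.8 km ⇒ ΔT = -17.64°C; T = 12.76°C
2500–4100 m, saturated: Δz = 1.6 km ⇒ ΔT = -9.76°C; T = 3°C
4100–1400 m, dry descent: Δz = 2.7 km ⇒ ΔT = +26.46°C; T = 29.46°C
Net change vs windward start: 29.46 − 30.4 = -0.94°C

-0.94°C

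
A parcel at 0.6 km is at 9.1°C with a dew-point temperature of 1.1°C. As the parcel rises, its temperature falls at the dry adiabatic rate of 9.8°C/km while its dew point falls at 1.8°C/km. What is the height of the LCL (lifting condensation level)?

T and T_d converge at 9.8 − 1.8 = 8°C per km
Height above start = (9.1 − 1.1) / 8 = 1 km
LCL altitude = 600 m + 1000 m = 1600 m

1.6 km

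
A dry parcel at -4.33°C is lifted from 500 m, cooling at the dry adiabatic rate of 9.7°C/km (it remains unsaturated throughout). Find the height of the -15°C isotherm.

Height above start = (-4.33 − (-15)) / 9.7 = 1.1 km
Altitude = 500 m + 1100 m = 1600 m

1600 m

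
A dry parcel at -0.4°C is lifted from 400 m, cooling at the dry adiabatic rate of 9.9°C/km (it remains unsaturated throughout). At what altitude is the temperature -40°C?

4400 m

Height above start = (-0.4 − (-40)) / 9.9 = 4 km
Altitude = 400 m + 4000 m = 4400 m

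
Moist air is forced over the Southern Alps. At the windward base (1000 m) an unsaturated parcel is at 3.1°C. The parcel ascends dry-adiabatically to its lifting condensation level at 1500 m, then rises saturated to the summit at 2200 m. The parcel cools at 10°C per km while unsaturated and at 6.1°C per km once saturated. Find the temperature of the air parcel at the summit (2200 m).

1000–1500 m, dry: Δz = 0.5 km ⇒ ΔT = -5°C; T = -1.9°C
1500–2200 m, saturated: Δz = 0.7 km ⇒ ΔT = -4.27°C; T = -6.17°C

-6.17°C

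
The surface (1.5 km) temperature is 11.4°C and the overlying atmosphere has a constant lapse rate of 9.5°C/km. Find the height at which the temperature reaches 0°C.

2.7 km

Height above start = (11.4 − 0) / 9.5 = 1.2 km
Altitude = 1500 m + 1200 m = 2700 m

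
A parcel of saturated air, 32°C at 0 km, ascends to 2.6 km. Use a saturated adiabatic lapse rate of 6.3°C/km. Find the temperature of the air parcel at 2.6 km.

15.62°C

0 → 2600 m (saturated adiabatic, 6.3°C/km): ΔT = -6.3 × 2.6 = -16.38°C → T = 15.62°C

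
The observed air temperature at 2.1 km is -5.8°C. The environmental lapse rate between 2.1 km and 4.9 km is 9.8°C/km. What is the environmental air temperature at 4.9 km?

From 2100 m to 4900 m (environmental): cools by 9.8 × 2.8 = 27.44°C, giving -33.24°C.

-33.24°C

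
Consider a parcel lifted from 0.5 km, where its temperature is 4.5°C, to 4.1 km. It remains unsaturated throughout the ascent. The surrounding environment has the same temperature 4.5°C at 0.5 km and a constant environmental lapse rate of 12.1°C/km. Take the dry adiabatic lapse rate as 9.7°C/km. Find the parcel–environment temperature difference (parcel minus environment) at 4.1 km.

+8.64°C (parcel warmer than environment)

Parcel:
  500–4100 m, dry: Δz = 3.6 km ⇒ ΔT = -34.92°C; T = -30.42°C
Environment:
  500–4100 m, environment: Δz = 3.6 km ⇒ ΔT = -43.56°C; T = -39.06°C
T_parcel − T_env = -30.42 − (-39.06) = +8.64°C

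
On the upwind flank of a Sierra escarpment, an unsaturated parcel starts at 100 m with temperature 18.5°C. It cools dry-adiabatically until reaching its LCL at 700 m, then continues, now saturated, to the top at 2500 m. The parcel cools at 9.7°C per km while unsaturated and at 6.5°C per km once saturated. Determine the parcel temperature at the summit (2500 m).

Dry to 700 m: -9.7 × 0.6 km = -5.82°C, so T = 12.68°C.
Saturated to 2500 m: -6.5 × 1.8 km = -11.7°C, so T = 0.98°C.

0.98°C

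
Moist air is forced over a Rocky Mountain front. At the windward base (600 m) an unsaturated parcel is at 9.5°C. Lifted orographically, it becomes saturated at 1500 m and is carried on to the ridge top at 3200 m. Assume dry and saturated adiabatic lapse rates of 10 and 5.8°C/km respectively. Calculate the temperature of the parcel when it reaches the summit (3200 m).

-9.36°C

Dry to 1500 m: -10 × 0.9 km = -9°C, so T = 0.5°C.
Saturated to 3200 m: -5.8 × 1.7 km = -9.86°C, so T = -9.36°C.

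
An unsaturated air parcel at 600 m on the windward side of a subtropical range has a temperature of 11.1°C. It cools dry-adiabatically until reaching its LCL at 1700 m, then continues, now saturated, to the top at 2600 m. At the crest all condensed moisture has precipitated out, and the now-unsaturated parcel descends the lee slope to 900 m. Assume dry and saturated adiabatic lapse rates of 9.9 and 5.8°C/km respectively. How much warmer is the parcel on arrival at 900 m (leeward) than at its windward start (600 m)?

+0.72°C

Dry to 1700 m: -9.9 × 1.1 km = -10.89°C, so T = 0.21°C.
Saturated to 2600 m: -5.8 × 0.9 km = -5.22°C, so T = -5.01°C.
Dry descent to 900 m: +9.9 × 1.7 km = +16.83°C, so T = 11.82°C.
Net change vs windward start: 11.82 − 11.1 = +0.72°C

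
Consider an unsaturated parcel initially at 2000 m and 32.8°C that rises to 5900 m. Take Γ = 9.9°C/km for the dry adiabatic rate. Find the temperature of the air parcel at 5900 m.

-5.81°C

From 2000 m to 5900 m (dry adiabatic): cools by 9.9 × 3.9 = 38.61°C, giving -5.81°C.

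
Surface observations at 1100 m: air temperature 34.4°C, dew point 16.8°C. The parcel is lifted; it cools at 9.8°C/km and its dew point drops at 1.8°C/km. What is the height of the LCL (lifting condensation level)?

T and T_d converge at 9.8 − 1.8 = 8°C per km
Height above start = (34.4 − 16.8) / 8 = 2.2 km
LCL altitude = 1100 m + 2200 m = 3300 m

3300 m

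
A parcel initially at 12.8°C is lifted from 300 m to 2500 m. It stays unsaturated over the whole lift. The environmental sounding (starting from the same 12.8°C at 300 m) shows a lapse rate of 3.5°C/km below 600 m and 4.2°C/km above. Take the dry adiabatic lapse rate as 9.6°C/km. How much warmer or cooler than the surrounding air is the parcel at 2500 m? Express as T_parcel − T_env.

-12.09°C (parcel cooler than environment)

Parcel:
  300–2500 m, dry: Δz = 2.2 km ⇒ ΔT = -21.12°C; T = -8.32°C
Environment:
  300–600 m, environment, lower layer: Δz = 0.3 km ⇒ ΔT = -1.05°C; T = 11.75°C
  600–2500 m, environment, upper layer: Δz = 1.9 km ⇒ ΔT = -7.98°C; T = 3.77°C
T_parcel − T_env = -8.32 − 3.77 = -12.09°C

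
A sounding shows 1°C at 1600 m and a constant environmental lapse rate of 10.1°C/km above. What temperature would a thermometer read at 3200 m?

Environmental to 3200 m: -10.1 × 1.6 km = -16.16°C, so T = -15.16°C.

-15.16°C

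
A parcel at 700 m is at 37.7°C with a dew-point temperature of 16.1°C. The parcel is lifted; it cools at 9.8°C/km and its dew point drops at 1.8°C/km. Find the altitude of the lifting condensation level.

3400 m

T and T_d converge at 9.8 − 1.8 = 8°C per km
Height above start = (37.7 − 16.1) / 8 = 2.7 km
LCL altitude = 700 m + 2700 m = 3400 m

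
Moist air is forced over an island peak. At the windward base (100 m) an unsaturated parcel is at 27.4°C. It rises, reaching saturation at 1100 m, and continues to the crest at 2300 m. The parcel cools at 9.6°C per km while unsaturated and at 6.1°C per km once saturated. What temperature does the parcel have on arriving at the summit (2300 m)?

10.48°C

100 → 1100 m (dry, 9.6°C/km): ΔT = -9.6 × 1 = -9.6°C → T = 17.8°C
1100 → 2300 m (saturated, 6.1°C/km): ΔT = -6.1 × 1.2 = -7.32°C → T = 10.48°C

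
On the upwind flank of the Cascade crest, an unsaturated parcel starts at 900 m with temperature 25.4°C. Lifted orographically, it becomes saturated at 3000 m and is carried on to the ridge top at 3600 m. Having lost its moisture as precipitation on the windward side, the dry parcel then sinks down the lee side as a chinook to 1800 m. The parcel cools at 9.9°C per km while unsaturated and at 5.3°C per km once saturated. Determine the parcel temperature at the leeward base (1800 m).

From 900 m to 3000 m (dry): cools by 9.9 × 2.1 = 20.79°C, giving 4.61°C.
From 3000 m to 3600 m (saturated): cools by 5.3 × 0.6 = 3.18°C, giving 1.43°C.
From 3600 m to 1800 m (dry descent): warms by 9.9 × 1.8 = 17.82°C, giving 19.25°C.

19.25°C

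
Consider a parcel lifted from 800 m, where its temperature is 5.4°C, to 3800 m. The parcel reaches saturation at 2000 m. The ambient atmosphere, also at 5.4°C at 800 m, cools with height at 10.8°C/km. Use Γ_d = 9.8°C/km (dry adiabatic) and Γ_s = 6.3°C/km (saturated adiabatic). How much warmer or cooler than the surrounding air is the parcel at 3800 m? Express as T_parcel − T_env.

Parcel:
  800 → 2000 m (dry, 9.8°C/km): ΔT = -9.8 × 1.2 = -11.76°C → T = -6.36°C
  2000 → 3800 m (saturated, 6.3°C/km): ΔT = -6.3 × 1.8 = -11.34°C → T = -17.7°C
Environment:
  800 → 3800 m (environment, 10.8°C/km): ΔT = -10.8 × 3 = -32.4°C → T = -27°C
T_parcel − T_env = -17.7 − (-27) = +9.3°C

+9.3°C (parcel warmer than environment)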